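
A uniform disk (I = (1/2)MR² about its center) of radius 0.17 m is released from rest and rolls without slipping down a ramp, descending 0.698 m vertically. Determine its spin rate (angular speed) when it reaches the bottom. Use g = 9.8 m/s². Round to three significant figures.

The moment of inertia is (1/2)MR², giving k ≡ I/(MR²) = 0.5.
Rolling without slipping gives ω = v/R, so the total kinetic energy is ½Mv² + ½Iω² = ½(1+k)Mv² = (3/4)Mv².
Energy conservation Mgh = ½(1+k)Mv² gives v = √(2gh/(1+k)) = √(2 × 9.8 × 0.698 / 1.5) = 3.02 m/s.
The angular speed follows from ω = v/R = 3.02/0.17 ≈ 17.8 rad/s.

ω ≈ 17.8 rad/s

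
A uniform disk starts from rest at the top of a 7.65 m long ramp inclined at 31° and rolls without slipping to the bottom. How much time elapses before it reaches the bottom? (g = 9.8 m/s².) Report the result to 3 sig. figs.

t ≈ 2.13 s

Here I = (1/2)MR², so the shape factor k = I/(MR²) = 0.5.
Translational: Mg sinθ − f = Ma. Rotational about the CM: fR = Iα = kMRa, so f = kMa.
Hence a = g sinθ/(1+k) = 9.8×sin31°/1.5 = 3.365 m/s².
With constant a from rest, t = √(2L/a) = √(2·7.65/3.365) ≈ 2.13 s.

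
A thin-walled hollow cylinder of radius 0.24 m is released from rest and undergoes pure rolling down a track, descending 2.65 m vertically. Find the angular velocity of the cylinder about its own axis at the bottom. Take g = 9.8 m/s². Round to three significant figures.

Here I = MR², so the shape factor k = I/(MR²) = 1.
Since it rolls without slipping, ω = v/R and KE = ½Mv² + ½Iω² = ½(1+k)Mv² = Mv².
Energy conservation Mgh = ½(1+k)Mv² gives v = √(2gh/(1+k)) = √(2 × 9.8 × 2.65 / 2) = 5.096 m/s.
The angular speed follows from ω = v/R = 5.096/0.24 ≈ 21.2 rad/s.

ω ≈ 21.2 rad/s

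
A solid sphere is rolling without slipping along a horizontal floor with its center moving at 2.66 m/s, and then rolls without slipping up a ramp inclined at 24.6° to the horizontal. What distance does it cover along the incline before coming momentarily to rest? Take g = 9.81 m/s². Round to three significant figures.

d ≈ 1.21 m

Here I = (2/5)MR², so the shape factor k = I/(MR²) = 0.4.
The rolling condition ω = v/R makes the rotational term ½I(v/R)² = ½kMv², so KE_total = ½(1+k)Mv² = (7/10)Mv².
Setting this equal to Mgh gives the vertical rise h = (1+k)v₀²/(2g) = 1.4×2.66²/(2×9.81) = 0.5049 m.
Along the incline, d = h/sinθ = 0.5049/sin24.6° ≈ 1.21 m.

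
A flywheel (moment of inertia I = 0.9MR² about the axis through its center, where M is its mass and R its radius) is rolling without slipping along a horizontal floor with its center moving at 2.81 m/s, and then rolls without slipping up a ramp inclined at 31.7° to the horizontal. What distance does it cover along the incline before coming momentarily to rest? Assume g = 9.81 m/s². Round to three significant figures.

For this body I = 0.9MR², i.e. k = I/(MR²) = 0.9.
Since it rolls without slipping, ω = v/R and KE = ½Mv² + ½Iω² = ½(1+k)Mv² = (19/20)Mv².
Setting this equal to Mgh gives the vertical rise h = (1+k)v₀²/(2g) = 1.9×2.81²/(2×9.81) = 0.7647 m.
The distance along the slope is d = h/sinθ = 0.7647/sin31.7° ≈ 1.46 m.

d ≈ 1.46 m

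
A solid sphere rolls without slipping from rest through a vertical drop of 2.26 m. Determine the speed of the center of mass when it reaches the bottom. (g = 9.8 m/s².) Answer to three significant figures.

The moment of inertia is (2/5)MR², giving k ≡ I/(MR²) = 0.4.
Rolling without slipping gives ω = v/R, so the total kinetic energy is ½Mv² + ½Iω² = ½(1+k)Mv² = (7/10)Mv².
Energy conservation: Mgh = (7/10)Mv², so v = √(2gh/(1+k)) = √(2 × 9.8 × 2.26 / 1.4) ≈ 5.62 m/s.

v ≈ 5.62 m/s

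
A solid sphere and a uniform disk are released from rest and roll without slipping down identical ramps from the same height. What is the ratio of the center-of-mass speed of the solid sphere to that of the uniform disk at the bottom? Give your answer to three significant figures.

v_ratio ≈ 1.04

Each satisfies Mgh = ½(1+k)Mv² with k = I/(MR²), so v ∝ 1/√(1+k).
For the solid sphere k = 0.4; for the uniform disk k = 0.5.
v₁/v₂ = √((1+k₂)/(1+k₁)) = √(1.5/1.4) ≈ 1.04.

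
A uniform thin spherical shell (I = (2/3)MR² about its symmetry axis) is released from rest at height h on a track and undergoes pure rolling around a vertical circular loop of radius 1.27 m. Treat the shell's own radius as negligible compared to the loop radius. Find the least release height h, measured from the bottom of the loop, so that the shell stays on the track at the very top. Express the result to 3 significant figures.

For this body I = (2/3)MR², i.e. k = I/(MR²) = 2/3.
At the top of the loop, the minimum-contact condition is Mg = Mv_top²/r, so v_top² = gr.
With ω = v/R, the kinetic energy at speed v is ½(1+k)Mv² = (5/6)Mv².
Energy conservation from release (height h) to the top (height 2r): Mgh = Mg(2r) + (5/6)M·gr.
Thus h_min = 2r + (1+k)r/2 = r(2 + 1.667/2) = 1.27 × 2.833 ≈ 3.60 m.

h_min ≈ 3.60 m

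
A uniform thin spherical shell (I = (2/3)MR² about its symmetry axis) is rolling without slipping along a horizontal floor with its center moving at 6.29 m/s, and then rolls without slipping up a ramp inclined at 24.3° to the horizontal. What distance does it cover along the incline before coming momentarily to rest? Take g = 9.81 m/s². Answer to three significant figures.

The moment of inertia is (2/3)MR², giving k ≡ I/(MR²) = 2/3.
Rolling without slipping gives ω = v/R, so the total kinetic energy is ½Mv² + ½Iω² = ½(1+k)Mv² = (5/6)Mv².
Setting this equal to Mgh gives the vertical rise h = (1+k)v₀²/(2g) = 1.667×6.29²/(2×9.81) = 3.361 m.
Along the incline, d = h/sinθ = 3.361/sin24.3° ≈ 8.17 m.

d ≈ 8.17 m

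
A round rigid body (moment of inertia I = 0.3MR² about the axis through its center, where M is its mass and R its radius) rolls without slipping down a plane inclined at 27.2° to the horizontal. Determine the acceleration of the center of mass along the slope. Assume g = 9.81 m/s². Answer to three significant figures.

For this body I = 0.3MR², i.e. k = I/(MR²) = 0.3.
Translational: Mg sinθ − f = Ma. Rotational about the CM: fR = Iα = kMRa, so f = kMa.
Eliminating f: Mg sinθ = (1+k)Ma, so a = g sinθ/(1+k) = 9.81 × sin27.2° / 1.3 ≈ 3.45 m/s².

a ≈ 3.45 m/s²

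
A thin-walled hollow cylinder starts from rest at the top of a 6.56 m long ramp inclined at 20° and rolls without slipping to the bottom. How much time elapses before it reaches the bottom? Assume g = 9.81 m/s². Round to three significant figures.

t ≈ 2.80 s

Here I = MR², so the shape factor k = I/(MR²) = 1.
Along the incline Mg sinθ − f = Ma, and torque about the center fR = Iα = kMR²(a/R) gives f = kMa.
Hence a = g sinθ/(1+k) = 9.81×sin20°/2 = 1.678 m/s².
With constant a from rest, t = √(2L/a) = √(2·6.56/1.678) ≈ 2.80 s.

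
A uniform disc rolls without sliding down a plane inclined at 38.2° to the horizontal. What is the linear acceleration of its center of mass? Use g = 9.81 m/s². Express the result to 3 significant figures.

a ≈ 4.04 m/s²

For this body I = (1/2)MR², i.e. k = I/(MR²) = 0.5.
Along the incline Mg sinθ − f = Ma, and torque about the center fR = Iα = kMR²(a/R) gives f = kMa.
Eliminating f: Mg sinθ = (1+k)Ma, so a = g sinθ/(1+k) = 9.81 × sin38.2° / 1.5 ≈ 4.04 m/s².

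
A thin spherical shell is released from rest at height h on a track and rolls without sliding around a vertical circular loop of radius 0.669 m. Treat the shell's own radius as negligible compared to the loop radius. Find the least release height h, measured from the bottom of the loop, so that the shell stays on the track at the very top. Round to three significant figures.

The moment of inertia is (2/3)MR², giving k ≡ I/(MR²) = 2/3.
At the top, contact is just lost when gravity alone supplies the centripetal force: Mg = Mv_top²/r, i.e. v_top² = gr.
With ω = v/R, the kinetic energy at speed v is ½(1+k)Mv² = (5/6)Mv².
Energy conservation from release (height h) to the top (height 2r): Mgh = Mg(2r) + (5/6)M·gr.
Thus h_min = 2r + (1+k)r/2 = r(2 + 1.667/2) = 0.669 × 2.833 ≈ 1.90 m.

h_min ≈ 1.90 m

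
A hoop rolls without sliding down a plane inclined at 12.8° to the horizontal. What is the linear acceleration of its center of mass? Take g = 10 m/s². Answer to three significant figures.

The moment of inertia is MR², giving k ≡ I/(MR²) = 1.
Translational: Mg sinθ − f = Ma. Rotational about the CM: fR = Iα = kMRa, so f = kMa.
Eliminating f: Mg sinθ = (1+k)Ma, so a = g sinθ/(1+k) = 10 × sin12.8° / 2 ≈ 1.11 m/s².

a ≈ 1.11 m/s²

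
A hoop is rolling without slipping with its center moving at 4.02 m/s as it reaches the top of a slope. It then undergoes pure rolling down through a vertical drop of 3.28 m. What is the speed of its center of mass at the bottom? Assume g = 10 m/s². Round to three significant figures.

v ≈ 7.00 m/s

Here I = MR², so the shape factor k = I/(MR²) = 1.
Rolling without slipping gives ω = v/R, so the total kinetic energy is ½Mv² + ½Iω² = ½(1+k)Mv² = Mv².
Conserving energy between top and bottom: Mv² = Mv₀² + Mgh, hence v² = v₀² + 2gh/(1+k).
v = √(4.02² + 2×10×3.28/2) = √48.96 ≈ 7.00 m/s.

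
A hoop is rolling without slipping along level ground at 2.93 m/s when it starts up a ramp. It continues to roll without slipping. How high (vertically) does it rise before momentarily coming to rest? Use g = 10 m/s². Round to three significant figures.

h ≈ 0.858 m

For this body I = MR², i.e. k = I/(MR²) = 1.
Pure rolling means v = ωR; then KE = ½Mv² + ½I(v/R)² = ½(1+k)Mv² = Mv².
At the top the kinetic energy is zero, so Mv₀² = Mgh.
Thus h = (1+k)v₀²/(2g) = 2 × 2.93² / (2 × 10) ≈ 0.858 m.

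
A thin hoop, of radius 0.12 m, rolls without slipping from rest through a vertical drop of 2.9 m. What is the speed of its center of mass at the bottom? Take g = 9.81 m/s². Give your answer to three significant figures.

v ≈ 5.33 m/s

The moment of inertia is MR², giving k ≡ I/(MR²) = 1.
Pure rolling means v = ωR; then KE = ½Mv² + ½I(v/R)² = ½(1+k)Mv² = Mv².
Energy conservation: Mgh = Mv², so v = √(2gh/(1+k)) = √(2 × 9.81 × 2.9 / 2) ≈ 5.33 m/s.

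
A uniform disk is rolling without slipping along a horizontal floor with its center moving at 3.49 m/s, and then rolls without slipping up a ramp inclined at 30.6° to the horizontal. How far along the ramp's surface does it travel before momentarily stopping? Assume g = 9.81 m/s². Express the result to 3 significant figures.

d ≈ 1.83 m

The moment of inertia is (1/2)MR², giving k ≡ I/(MR²) = 0.5.
The rolling condition ω = v/R makes the rotational term ½I(v/R)² = ½kMv², so KE_total = ½(1+k)Mv² = (3/4)Mv².
Setting this equal to Mgh gives the vertical rise h = (1+k)v₀²/(2g) = 1.5×3.49²/(2×9.81) = 0.9312 m.
Along the incline, d = h/sinθ = 0.9312/sin30.6° ≈ 1.83 m.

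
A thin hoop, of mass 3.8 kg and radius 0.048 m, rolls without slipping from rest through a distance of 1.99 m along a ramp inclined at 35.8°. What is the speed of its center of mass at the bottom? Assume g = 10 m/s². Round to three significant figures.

v ≈ 3.41 m/s

The moment of inertia is MR², giving k ≡ I/(MR²) = 1.
The rolling condition ω = v/R makes the rotational term ½I(v/R)² = ½kMv², so KE_total = ½(1+k)Mv² = Mv².
The vertical drop is h = L sinθ = 1.99 × sin35.8° = 1.164 m.
Setting Mgh = Mv² gives v = √(2gh/(1+k)) = √(2·10·1.164/2) ≈ 3.41 m/s.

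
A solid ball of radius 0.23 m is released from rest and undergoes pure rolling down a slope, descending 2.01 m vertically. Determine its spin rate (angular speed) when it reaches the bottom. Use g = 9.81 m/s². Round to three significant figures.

Here I = (2/5)MR², so the shape factor k = I/(MR²) = 0.4.
Rolling without slipping gives ω = v/R, so the total kinetic energy is ½Mv² + ½Iω² = ½(1+k)Mv² = (7/10)Mv².
Energy conservation Mgh = ½(1+k)Mv² gives v = √(2gh/(1+k)) = √(2 × 9.81 × 2.01 / 1.4) = 5.307 m/s.
Then ω = v/R = 5.307 / 0.23 ≈ 23.1 rad/s.

ω ≈ 23.1 rad/s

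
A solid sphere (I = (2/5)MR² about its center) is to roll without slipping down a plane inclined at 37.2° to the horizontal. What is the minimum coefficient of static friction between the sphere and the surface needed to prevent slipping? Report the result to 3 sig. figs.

Here I = (2/5)MR², so the shape factor k = I/(MR²) = 0.4.
Along the incline Mg sinθ − f = Ma, and torque about the center fR = Iα = kMR²(a/R) gives f = kMa.
These give a = g sinθ/(1+k) and the required friction f = kMg sinθ/(1+k).
With N = Mg cosθ, the no-slip condition f ≤ μN gives μ_min = f/N = k tanθ/(1+k).
μ_min = 0.4 × tan37.2° / 1.4 ≈ 0.217.

μ_min ≈ 0.217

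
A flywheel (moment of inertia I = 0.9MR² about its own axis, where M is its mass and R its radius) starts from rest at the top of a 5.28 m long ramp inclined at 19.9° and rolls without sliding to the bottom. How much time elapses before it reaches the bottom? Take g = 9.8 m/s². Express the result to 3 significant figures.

Here I = 0.9MR², so the shape factor k = I/(MR²) = 0.9.
Newton's second law down the slope: Mg sinθ − f = Ma. The torque equation fR = Iα (with α = a/R) gives f = kMa.
Hence a = g sinθ/(1+k) = 9.8×sin19.9°/1.9 = 1.756 m/s².
With constant a from rest, t = √(2L/a) = √(2·5.28/1.756) ≈ 2.45 s.

t ≈ 2.45 s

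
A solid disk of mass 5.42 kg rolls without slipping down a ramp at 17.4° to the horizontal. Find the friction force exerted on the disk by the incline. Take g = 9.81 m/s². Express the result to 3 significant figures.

Here I = (1/2)MR², so the shape factor k = I/(MR²) = 0.5.
Translational: Mg sinθ − f = Ma. Rotational about the CM: fR = Iα = kMRa, so f = kMa.
Combining, a = g sinθ/(1+k) and f = kMa = kMg sinθ/(1+k).
f = 0.5 × 5.42 × 9.81 × sin17.4° / 1.5 ≈ 5.30 N.

f ≈ 5.30 N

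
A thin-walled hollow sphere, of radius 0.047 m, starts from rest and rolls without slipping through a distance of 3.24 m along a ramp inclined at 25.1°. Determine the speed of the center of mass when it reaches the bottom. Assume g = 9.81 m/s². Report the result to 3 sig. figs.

With I = (2/3)MR², the ratio k = I/(MR²) is 2/3.
Since it rolls without slipping, ω = v/R and KE = ½Mv² + ½Iω² = ½(1+k)Mv² = (5/6)Mv².
The vertical drop is h = L sinθ = 3.24 × sin25.1° = 1.374 m.
Setting Mgh = (5/6)Mv² gives v = √(2gh/(1+k)) = √(2·9.81·1.374/1.667) ≈ 4.02 m/s.

v ≈ 4.02 m/s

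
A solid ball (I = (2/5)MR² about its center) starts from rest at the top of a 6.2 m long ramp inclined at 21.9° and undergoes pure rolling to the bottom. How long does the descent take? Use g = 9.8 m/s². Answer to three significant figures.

Here I = (2/5)MR², so the shape factor k = I/(MR²) = 0.4.
Newton's second law down the slope: Mg sinθ − f = Ma. The torque equation fR = Iα (with α = a/R) gives f = kMa.
Hence a = g sinθ/(1+k) = 9.8×sin21.9°/1.4 = 2.611 m/s².
Starting from rest, L = ½at², so t = √(2L/a) = √(2×6.2/2.611) ≈ 2.18 s.

t ≈ 2.18 s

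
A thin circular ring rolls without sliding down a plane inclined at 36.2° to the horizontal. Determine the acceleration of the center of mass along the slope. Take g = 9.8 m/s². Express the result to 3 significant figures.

The moment of inertia is MR², giving k ≡ I/(MR²) = 1.
Along the incline Mg sinθ − f = Ma, and torque about the center fR = Iα = kMR²(a/R) gives f = kMa.
Eliminating f: Mg sinθ = (1+k)Ma, so a = g sinθ/(1+k) = 9.8 × sin36.2° / 2 ≈ 2.89 m/s².

a ≈ 2.89 m/s²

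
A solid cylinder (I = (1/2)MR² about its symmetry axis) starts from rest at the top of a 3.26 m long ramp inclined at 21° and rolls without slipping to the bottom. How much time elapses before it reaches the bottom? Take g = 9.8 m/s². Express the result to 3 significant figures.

t ≈ 1.67 s

With I = (1/2)MR², the ratio k = I/(MR²) is 0.5.
Translational: Mg sinθ − f = Ma. Rotational about the CM: fR = Iα = kMRa, so f = kMa.
Hence a = g sinθ/(1+k) = 9.8×sin21°/1.5 = 2.341 m/s².
With constant a from rest, t = √(2L/a) = √(2·3.26/2.341) ≈ 1.67 s.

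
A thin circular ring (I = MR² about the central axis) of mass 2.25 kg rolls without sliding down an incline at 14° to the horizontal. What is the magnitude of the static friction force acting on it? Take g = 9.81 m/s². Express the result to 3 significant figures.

With I = MR², the ratio k = I/(MR²) is 1.
Newton's second law down the slope: Mg sinθ − f = Ma. The torque equation fR = Iα (with α = a/R) gives f = kMa.
Combining, a = g sinθ/(1+k) and f = kMa = kMg sinθ/(1+k).
f = 1 × 2.25 × 9.81 × sin14° / 2 ≈ 2.67 N.

f ≈ 2.67 N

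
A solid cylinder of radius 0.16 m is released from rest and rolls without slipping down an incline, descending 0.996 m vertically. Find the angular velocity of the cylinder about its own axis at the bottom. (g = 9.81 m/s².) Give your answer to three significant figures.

ω ≈ 22.6 rad/s

The moment of inertia is (1/2)MR², giving k ≡ I/(MR²) = 0.5.
The rolling condition ω = v/R makes the rotational term ½I(v/R)² = ½kMv², so KE_total = ½(1+k)Mv² = (3/4)Mv².
Energy conservation Mgh = ½(1+k)Mv² gives v = √(2gh/(1+k)) = √(2 × 9.81 × 0.996 / 1.5) = 3.609 m/s.
The angular speed follows from ω = v/R = 3.609/0.16 ≈ 22.6 rad/s.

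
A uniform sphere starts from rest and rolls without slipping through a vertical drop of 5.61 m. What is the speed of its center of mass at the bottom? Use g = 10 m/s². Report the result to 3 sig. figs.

With I = (2/5)MR², the ratio k = I/(MR²) is 0.4.
The rolling condition ω = v/R makes the rotational term ½I(v/R)² = ½kMv², so KE_total = ½(1+k)Mv² = (7/10)Mv².
Energy conservation: Mgh = (7/10)Mv², so v = √(2gh/(1+k)) = √(2 × 10 × 5.61 / 1.4) ≈ 8.95 m/s.

v ≈ 8.95 m/s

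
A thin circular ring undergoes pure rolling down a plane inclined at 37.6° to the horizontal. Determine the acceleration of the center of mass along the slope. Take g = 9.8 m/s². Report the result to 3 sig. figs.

a ≈ 2.99 m/s²

With I = MR², the ratio k = I/(MR²) is 1.
Newton's second law down the slope: Mg sinθ − f = Ma. The torque equation fR = Iα (with α = a/R) gives f = kMa.
Eliminating f: Mg sinθ = (1+k)Ma, so a = g sinθ/(1+k) = 9.8 × sin37.6° / 2 ≈ 2.99 m/s².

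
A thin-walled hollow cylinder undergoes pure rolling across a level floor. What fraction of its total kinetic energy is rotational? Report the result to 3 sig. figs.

fraction ≈ 0.500

For this body I = MR², i.e. k = I/(MR²) = 1.
Since ω = v/R, the translational part is ½Mv² and the rotational part is ½I(v/R)² = ½kMv²; the total is ½(1+k)Mv².
The rotational fraction is therefore k/(1+k) = 1/2 ≈ 0.500.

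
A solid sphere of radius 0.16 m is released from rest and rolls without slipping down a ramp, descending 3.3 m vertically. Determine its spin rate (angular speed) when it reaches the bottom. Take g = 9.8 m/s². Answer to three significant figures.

ω ≈ 42.5 rad/s

For this body I = (2/5)MR², i.e. k = I/(MR²) = 0.4.
The rolling condition ω = v/R makes the rotational term ½I(v/R)² = ½kMv², so KE_total = ½(1+k)Mv² = (7/10)Mv².
Energy conservation Mgh = ½(1+k)Mv² gives v = √(2gh/(1+k)) = √(2 × 9.8 × 3.3 / 1.4) = 6.797 m/s.
Then ω = v/R = 6.797 / 0.16 ≈ 42.5 rad/s.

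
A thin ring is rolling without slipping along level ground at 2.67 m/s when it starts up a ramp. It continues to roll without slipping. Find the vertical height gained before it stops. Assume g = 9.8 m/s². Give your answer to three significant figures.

h ≈ 0.727 m

With I = MR², the ratio k = I/(MR²) is 1.
Pure rolling means v = ωR; then KE = ½Mv² + ½I(v/R)² = ½(1+k)Mv² = Mv².
At the top the kinetic energy is zero, so Mv₀² = Mgh.
Thus h = (1+k)v₀²/(2g) = 2 × 2.67² / (2 × 9.8) ≈ 0.727 m.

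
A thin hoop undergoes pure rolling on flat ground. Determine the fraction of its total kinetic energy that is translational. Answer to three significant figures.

fraction ≈ 0.500

The moment of inertia is MR², giving k ≡ I/(MR²) = 1.
Since ω = v/R, the translational part is ½Mv² and the rotational part is ½I(v/R)² = ½kMv²; the total is ½(1+k)Mv².
The translational fraction is therefore 1/(1+k) = 1/2 ≈ 0.500.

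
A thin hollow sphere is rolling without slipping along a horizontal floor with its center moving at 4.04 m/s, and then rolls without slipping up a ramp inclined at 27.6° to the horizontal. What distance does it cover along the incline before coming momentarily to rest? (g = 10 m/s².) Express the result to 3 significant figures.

d ≈ 2.94 m

For this body I = (2/3)MR², i.e. k = I/(MR²) = 2/3.
Since it rolls without slipping, ω = v/R and KE = ½Mv² + ½Iω² = ½(1+k)Mv² = (5/6)Mv².
Setting this equal to Mgh gives the vertical rise h = (1+k)v₀²/(2g) = 1.667×4.04²/(2×10) = 1.36 m.
The distance along the slope is d = h/sinθ = 1.36/sin27.6° ≈ 2.94 m.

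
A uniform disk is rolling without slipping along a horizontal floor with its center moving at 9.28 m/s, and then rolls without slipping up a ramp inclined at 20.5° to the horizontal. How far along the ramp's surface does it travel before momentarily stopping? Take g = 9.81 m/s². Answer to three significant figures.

d ≈ 18.8 m

With I = (1/2)MR², the ratio k = I/(MR²) is 0.5.
Rolling without slipping gives ω = v/R, so the total kinetic energy is ½Mv² + ½Iω² = ½(1+k)Mv² = (3/4)Mv².
Setting this equal to Mgh gives the vertical rise h = (1+k)v₀²/(2g) = 1.5×9.28²/(2×9.81) = 6.584 m.
The distance along the slope is d = h/sinθ = 6.584/sin20.5° ≈ 18.8 m.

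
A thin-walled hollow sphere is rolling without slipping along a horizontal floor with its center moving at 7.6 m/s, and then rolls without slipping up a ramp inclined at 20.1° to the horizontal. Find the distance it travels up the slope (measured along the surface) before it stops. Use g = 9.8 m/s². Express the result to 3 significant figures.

d ≈ 14.3 m

With I = (2/3)MR², the ratio k = I/(MR²) is 2/3.
Since it rolls without slipping, ω = v/R and KE = ½Mv² + ½Iω² = ½(1+k)Mv² = (5/6)Mv².
Setting this equal to Mgh gives the vertical rise h = (1+k)v₀²/(2g) = 1.667×7.6²/(2×9.8) = 4.912 m.
The distance along the slope is d = h/sinθ = 4.912/sin20.1° ≈ 14.3 m.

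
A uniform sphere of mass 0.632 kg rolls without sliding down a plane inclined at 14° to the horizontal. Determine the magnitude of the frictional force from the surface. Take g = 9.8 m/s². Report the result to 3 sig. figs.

The moment of inertia is (2/5)MR², giving k ≡ I/(MR²) = 0.4.
Translational: Mg sinθ − f = Ma. Rotational about the CM: fR = Iα = kMRa, so f = kMa.
Combining, a = g sinθ/(1+k) and f = kMa = kMg sinθ/(1+k).
f = 0.4 × 0.632 × 9.8 × sin14° / 1.4 ≈ 0.428 N.

f ≈ 0.428 N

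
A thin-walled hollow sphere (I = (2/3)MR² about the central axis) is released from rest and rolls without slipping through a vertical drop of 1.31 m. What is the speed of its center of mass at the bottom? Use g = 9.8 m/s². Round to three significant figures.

The moment of inertia is (2/3)MR², giving k ≡ I/(MR²) = 2/3.
Since it rolls without slipping, ω = v/R and KE = ½Mv² + ½Iω² = ½(1+k)Mv² = (5/6)Mv².
Setting Mgh = (5/6)Mv² gives v = √(2gh/(1+k)) = √(2·9.8·1.31/1.667) ≈ 3.92 m/s.

v ≈ 3.92 m/s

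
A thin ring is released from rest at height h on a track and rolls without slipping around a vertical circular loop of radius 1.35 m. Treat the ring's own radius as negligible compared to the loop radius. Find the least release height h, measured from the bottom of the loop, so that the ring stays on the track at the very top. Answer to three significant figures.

h_min ≈ 4.05 m

For this body I = MR², i.e. k = I/(MR²) = 1.
At the top of the loop, the minimum-contact condition is Mg = Mv_top²/r, so v_top² = gr.
With ω = v/R, the kinetic energy at speed v is ½(1+k)Mv² = Mv².
Energy conservation from release (height h) to the top (height 2r): Mgh = Mg(2r) + M·gr.
Thus h_min = 2r + (1+k)r/2 = r(2 + 2/2) = 1.35 × 3 ≈ 4.05 m.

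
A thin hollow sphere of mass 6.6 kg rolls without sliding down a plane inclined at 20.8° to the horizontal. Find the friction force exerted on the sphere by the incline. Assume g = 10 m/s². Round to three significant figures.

The moment of inertia is (2/3)MR², giving k ≡ I/(MR²) = 2/3.
Newton's second law down the slope: Mg sinθ − f = Ma. The torque equation fR = Iα (with α = a/R) gives f = kMa.
Combining, a = g sinθ/(1+k) and f = kMa = kMg sinθ/(1+k).
f = (2/3) × 6.6 × 10 × sin20.8° / 1.667 ≈ 9.37 N.

f ≈ 9.37 N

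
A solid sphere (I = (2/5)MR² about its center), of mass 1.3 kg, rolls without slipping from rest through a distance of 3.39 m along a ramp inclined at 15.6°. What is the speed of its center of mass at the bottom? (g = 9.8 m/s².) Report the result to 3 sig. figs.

For this body I = (2/5)MR², i.e. k = I/(MR²) = 0.4.
Since it rolls without slipping, ω = v/R and KE = ½Mv² + ½Iω² = ½(1+k)Mv² = (7/10)Mv².
The vertical drop is h = L sinθ = 3.39 × sin15.6° = 0.9116 m.
Setting Mgh = (7/10)Mv² gives v = √(2gh/(1+k)) = √(2·9.8·0.9116/1.4) ≈ 3.57 m/s.

v ≈ 3.57 m/s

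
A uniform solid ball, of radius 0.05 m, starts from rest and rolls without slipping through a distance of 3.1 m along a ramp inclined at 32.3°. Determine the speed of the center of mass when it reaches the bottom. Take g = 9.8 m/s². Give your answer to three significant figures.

With I = (2/5)MR², the ratio k = I/(MR²) is 0.4.
Since it rolls without slipping, ω = v/R and KE = ½Mv² + ½Iω² = ½(1+k)Mv² = (7/10)Mv².
The vertical drop is h = L sinθ = 3.1 × sin32.3° = 1.656 m.
Setting Mgh = (7/10)Mv² gives v = √(2gh/(1+k)) = √(2·9.8·1.656/1.4) ≈ 4.82 m/s.

v ≈ 4.82 m/s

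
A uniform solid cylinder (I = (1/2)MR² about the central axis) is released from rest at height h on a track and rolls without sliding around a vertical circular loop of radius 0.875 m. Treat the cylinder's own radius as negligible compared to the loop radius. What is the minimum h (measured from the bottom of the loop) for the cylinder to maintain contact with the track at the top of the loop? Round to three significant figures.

h_min ≈ 2.41 m

Here I = (1/2)MR², so the shape factor k = I/(MR²) = 0.5.
At the top, contact is just lost when gravity alone supplies the centripetal force: Mg = Mv_top²/r, i.e. v_top² = gr.
With ω = v/R, the kinetic energy at speed v is ½(1+k)Mv² = (3/4)Mv².
Energy conservation from release (height h) to the top (height 2r): Mgh = Mg(2r) + (3/4)M·gr.
Thus h_min = 2r + (1+k)r/2 = r(2 + 1.5/2) = 0.875 × 2.75 ≈ 2.41 m.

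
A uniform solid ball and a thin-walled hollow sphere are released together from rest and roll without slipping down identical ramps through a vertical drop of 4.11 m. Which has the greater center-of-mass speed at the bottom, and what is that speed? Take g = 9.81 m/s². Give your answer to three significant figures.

For rolling without slipping, Mgh = ½(1+k)Mv² where k = I/(MR²), so v = √(2gh/(1+k)).
Uniform solid ball: k = 0.4, giving v = √(2×9.81×4.11/1.4) = 7.589 m/s.
Thin-walled hollow sphere: k = 2/3, giving v = √(2×9.81×4.11/1.667) = 6.956 m/s.
The smaller k wins: the uniform solid ball, at ≈ 7.59 m/s.

the uniform solid ball, at v ≈ 7.59 m/s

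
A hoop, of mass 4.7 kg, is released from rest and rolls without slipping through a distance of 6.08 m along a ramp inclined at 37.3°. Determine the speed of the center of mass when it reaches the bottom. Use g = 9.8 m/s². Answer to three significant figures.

v ≈ 6.01 m/s

For this body I = MR², i.e. k = I/(MR²) = 1.
The rolling condition ω = v/R makes the rotational term ½I(v/R)² = ½kMv², so KE_total = ½(1+k)Mv² = Mv².
The vertical drop is h = L sinθ = 6.08 × sin37.3° = 3.684 m.
Setting Mgh = Mv² gives v = √(2gh/(1+k)) = √(2·9.8·3.684/2) ≈ 6.01 m/s.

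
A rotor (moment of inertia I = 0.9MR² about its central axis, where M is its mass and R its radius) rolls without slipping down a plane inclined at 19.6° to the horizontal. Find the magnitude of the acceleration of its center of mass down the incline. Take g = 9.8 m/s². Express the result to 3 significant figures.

With I = 0.9MR², the ratio k = I/(MR²) is 0.9.
Translational: Mg sinθ − f = Ma. Rotational about the CM: fR = Iα = kMRa, so f = kMa.
Eliminating f: Mg sinθ = (1+k)Ma, so a = g sinθ/(1+k) = 9.8 × sin19.6° / 1.9 ≈ 1.73 m/s².

a ≈ 1.73 m/s²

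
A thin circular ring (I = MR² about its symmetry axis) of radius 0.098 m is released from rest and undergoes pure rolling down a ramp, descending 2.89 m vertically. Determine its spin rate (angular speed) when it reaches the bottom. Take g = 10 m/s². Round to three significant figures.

With I = MR², the ratio k = I/(MR²) is 1.
Since it rolls without slipping, ω = v/R and KE = ½Mv² + ½Iω² = ½(1+k)Mv² = Mv².
Energy conservation Mgh = ½(1+k)Mv² gives v = √(2gh/(1+k)) = √(2 × 10 × 2.89 / 2) = 5.376 m/s.
Then ω = v/R = 5.376 / 0.098 ≈ 54.9 rad/s.

ω ≈ 54.9 rad/s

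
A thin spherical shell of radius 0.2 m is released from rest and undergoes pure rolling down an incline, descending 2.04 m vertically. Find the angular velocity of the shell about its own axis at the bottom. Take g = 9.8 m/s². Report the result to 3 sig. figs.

ω ≈ 24.5 rad/s

For this body I = (2/3)MR², i.e. k = I/(MR²) = 2/3.
Rolling without slipping gives ω = v/R, so the total kinetic energy is ½Mv² + ½Iω² = ½(1+k)Mv² = (5/6)Mv².
Energy conservation Mgh = ½(1+k)Mv² gives v = √(2gh/(1+k)) = √(2 × 9.8 × 2.04 / 1.667) = 4.898 m/s.
Then ω = v/R = 4.898 / 0.2 ≈ 24.5 rad/s.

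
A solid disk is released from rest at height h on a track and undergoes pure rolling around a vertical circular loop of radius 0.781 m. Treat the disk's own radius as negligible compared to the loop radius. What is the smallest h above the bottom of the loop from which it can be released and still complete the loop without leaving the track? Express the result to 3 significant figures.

h_min ≈ 2.15 m

With I = (1/2)MR², the ratio k = I/(MR²) is 0.5.
At the top, contact is just lost when gravity alone supplies the centripetal force: Mg = Mv_top²/r, i.e. v_top² = gr.
With ω = v/R, the kinetic energy at speed v is ½(1+k)Mv² = (3/4)Mv².
Energy conservation from release (height h) to the top (height 2r): Mgh = Mg(2r) + (3/4)M·gr.
Thus h_min = 2r + (1+k)r/2 = r(2 + 1.5/2) = 0.781 × 2.75 ≈ 2.15 m.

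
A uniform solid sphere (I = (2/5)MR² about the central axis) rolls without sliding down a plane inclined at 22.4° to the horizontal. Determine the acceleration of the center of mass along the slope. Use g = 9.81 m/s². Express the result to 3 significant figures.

Here I = (2/5)MR², so the shape factor k = I/(MR²) = 0.4.
Newton's second law down the slope: Mg sinθ − f = Ma. The torque equation fR = Iα (with α = a/R) gives f = kMa.
Eliminating f: Mg sinθ = (1+k)Ma, so a = g sinθ/(1+k) = 9.81 × sin22.4° / 1.4 ≈ 2.67 m/s².

a ≈ 2.67 m/s²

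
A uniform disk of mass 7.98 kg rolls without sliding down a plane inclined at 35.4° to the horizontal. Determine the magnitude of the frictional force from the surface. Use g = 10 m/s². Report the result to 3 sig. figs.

f ≈ 15.4 N

With I = (1/2)MR², the ratio k = I/(MR²) is 0.5.
Along the incline Mg sinθ − f = Ma, and torque about the center fR = Iα = kMR²(a/R) gives f = kMa.
Combining, a = g sinθ/(1+k) and f = kMa = kMg sinθ/(1+k).
f = 0.5 × 7.98 × 10 × sin35.4° / 1.5 ≈ 15.4 N.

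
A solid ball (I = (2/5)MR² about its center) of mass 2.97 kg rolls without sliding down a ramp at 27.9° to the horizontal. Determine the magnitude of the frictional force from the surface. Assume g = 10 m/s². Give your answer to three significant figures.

Here I = (2/5)MR², so the shape factor k = I/(MR²) = 0.4.
Newton's second law down the slope: Mg sinθ − f = Ma. The torque equation fR = Iα (with α = a/R) gives f = kMa.
Combining, a = g sinθ/(1+k) and f = kMa = kMg sinθ/(1+k).
f = 0.4 × 2.97 × 10 × sin27.9° / 1.4 ≈ 3.97 N.

f ≈ 3.97 N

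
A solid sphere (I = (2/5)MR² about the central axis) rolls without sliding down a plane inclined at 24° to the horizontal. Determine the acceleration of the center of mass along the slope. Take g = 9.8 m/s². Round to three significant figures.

a ≈ 2.85 m/s²

With I = (2/5)MR², the ratio k = I/(MR²) is 0.4.
Translational: Mg sinθ − f = Ma. Rotational about the CM: fR = Iα = kMRa, so f = kMa.
Eliminating f: Mg sinθ = (1+k)Ma, so a = g sinθ/(1+k) = 9.8 × sin24° / 1.4 ≈ 2.85 m/s².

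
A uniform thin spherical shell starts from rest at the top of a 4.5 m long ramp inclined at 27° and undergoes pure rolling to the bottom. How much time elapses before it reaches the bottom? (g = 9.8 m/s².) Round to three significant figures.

t ≈ 1.84 s

With I = (2/3)MR², the ratio k = I/(MR²) is 2/3.
Along the incline Mg sinθ − f = Ma, and torque about the center fR = Iα = kMR²(a/R) gives f = kMa.
Hence a = g sinθ/(1+k) = 9.8×sin27°/1.667 = 2.669 m/s².
With constant a from rest, t = √(2L/a) = √(2·4.5/2.669) ≈ 1.84 s.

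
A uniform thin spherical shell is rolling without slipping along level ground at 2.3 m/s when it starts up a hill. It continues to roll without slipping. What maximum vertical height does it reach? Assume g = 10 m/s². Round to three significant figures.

h ≈ 0.441 m

The moment of inertia is (2/3)MR², giving k ≡ I/(MR²) = 2/3.
The rolling condition ω = v/R makes the rotational term ½I(v/R)² = ½kMv², so KE_total = ½(1+k)Mv² = (5/6)Mv².
At the top the kinetic energy is zero, so (5/6)Mv₀² = Mgh.
Thus h = (1+k)v₀²/(2g) = 1.667 × 2.3² / (2 × 10) ≈ 0.441 m.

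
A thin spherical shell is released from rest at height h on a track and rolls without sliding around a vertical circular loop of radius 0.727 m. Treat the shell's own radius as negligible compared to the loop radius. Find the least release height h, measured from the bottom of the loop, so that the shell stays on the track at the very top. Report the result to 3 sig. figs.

h_min ≈ 2.06 m

The moment of inertia is (2/3)MR², giving k ≡ I/(MR²) = 2/3.
At the top of the loop, the minimum-contact condition is Mg = Mv_top²/r, so v_top² = gr.
With ω = v/R, the kinetic energy at speed v is ½(1+k)Mv² = (5/6)Mv².
Energy conservation from release (height h) to the top (height 2r): Mgh = Mg(2r) + (5/6)M·gr.
Thus h_min = 2r + (1+k)r/2 = r(2 + 1.667/2) = 0.727 × 2.833 ≈ 2.06 m.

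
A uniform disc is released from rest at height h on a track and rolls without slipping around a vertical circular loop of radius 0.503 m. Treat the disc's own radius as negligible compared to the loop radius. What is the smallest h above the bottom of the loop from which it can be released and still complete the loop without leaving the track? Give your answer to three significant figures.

h_min ≈ 1.38 m

Here I = (1/2)MR², so the shape factor k = I/(MR²) = 0.5.
At the top of the loop, the minimum-contact condition is Mg = Mv_top²/r, so v_top² = gr.
With ω = v/R, the kinetic energy at speed v is ½(1+k)Mv² = (3/4)Mv².
Energy conservation from release (height h) to the top (height 2r): Mgh = Mg(2r) + (3/4)M·gr.
Thus h_min = 2r + (1+k)r/2 = r(2 + 1.5/2) = 0.503 × 2.75 ≈ 1.38 m.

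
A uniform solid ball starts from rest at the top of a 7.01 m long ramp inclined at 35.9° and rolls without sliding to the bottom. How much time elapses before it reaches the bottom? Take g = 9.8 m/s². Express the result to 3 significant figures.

With I = (2/5)MR², the ratio k = I/(MR²) is 0.4.
Translational: Mg sinθ − f = Ma. Rotational about the CM: fR = Iα = kMRa, so f = kMa.
Hence a = g sinθ/(1+k) = 9.8×sin35.9°/1.4 = 4.105 m/s².
Starting from rest, L = ½at², so t = √(2L/a) = √(2×7.01/4.105) ≈ 1.85 s.

t ≈ 1.85 s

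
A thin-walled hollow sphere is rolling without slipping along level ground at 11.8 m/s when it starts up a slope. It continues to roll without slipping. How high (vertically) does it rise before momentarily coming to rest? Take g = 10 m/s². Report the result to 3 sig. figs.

h ≈ 11.6 m

With I = (2/3)MR², the ratio k = I/(MR²) is 2/3.
Since it rolls without slipping, ω = v/R and KE = ½Mv² + ½Iω² = ½(1+k)Mv² = (5/6)Mv².
All of this converts to potential energy at the highest point: (5/6)Mv₀² = Mgh.
Thus h = (1+k)v₀²/(2g) = 1.667 × 11.8² / (2 × 10) ≈ 11.6 m.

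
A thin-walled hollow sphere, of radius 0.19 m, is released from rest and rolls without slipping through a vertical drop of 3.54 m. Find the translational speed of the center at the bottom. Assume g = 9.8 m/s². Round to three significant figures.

v ≈ 6.45 m/s

For this body I = (2/3)MR², i.e. k = I/(MR²) = 2/3.
The rolling condition ω = v/R makes the rotational term ½I(v/R)² = ½kMv², so KE_total = ½(1+k)Mv² = (5/6)Mv².
Energy conservation: Mgh = (5/6)Mv², so v = √(2gh/(1+k)) = √(2 × 9.8 × 3.54 / 1.667) ≈ 6.45 m/s.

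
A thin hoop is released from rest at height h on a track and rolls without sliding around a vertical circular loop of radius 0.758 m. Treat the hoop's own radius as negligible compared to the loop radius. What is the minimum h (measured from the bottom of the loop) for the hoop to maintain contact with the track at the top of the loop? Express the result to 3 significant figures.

h_min ≈ 2.27 m

The moment of inertia is MR², giving k ≡ I/(MR²) = 1.
At the top of the loop, the minimum-contact condition is Mg = Mv_top²/r, so v_top² = gr.
With ω = v/R, the kinetic energy at speed v is ½(1+k)Mv² = Mv².
Energy conservation from release (height h) to the top (height 2r): Mgh = Mg(2r) + M·gr.
Thus h_min = 2r + (1+k)r/2 = r(2 + 2/2) = 0.758 × 3 ≈ 2.27 m.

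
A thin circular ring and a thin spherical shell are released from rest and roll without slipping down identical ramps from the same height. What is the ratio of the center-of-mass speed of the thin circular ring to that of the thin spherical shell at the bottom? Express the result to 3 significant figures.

Each satisfies Mgh = ½(1+k)Mv² with k = I/(MR²), so v ∝ 1/√(1+k).
For the thin circular ring k = 1; for the thin spherical shell k = 2/3.
v₁/v₂ = √((1+k₂)/(1+k₁)) = √(1.667/2) ≈ 0.913.

v_ratio ≈ 0.913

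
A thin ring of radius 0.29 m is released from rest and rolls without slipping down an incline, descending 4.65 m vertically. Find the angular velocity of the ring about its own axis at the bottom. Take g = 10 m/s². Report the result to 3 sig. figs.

ω ≈ 23.5 rad/s

For this body I = MR², i.e. k = I/(MR²) = 1.
Pure rolling means v = ωR; then KE = ½Mv² + ½I(v/R)² = ½(1+k)Mv² = Mv².
Energy conservation Mgh = ½(1+k)Mv² gives v = √(2gh/(1+k)) = √(2 × 10 × 4.65 / 2) = 6.819 m/s.
Then ω = v/R = 6.819 / 0.29 ≈ 23.5 rad/s.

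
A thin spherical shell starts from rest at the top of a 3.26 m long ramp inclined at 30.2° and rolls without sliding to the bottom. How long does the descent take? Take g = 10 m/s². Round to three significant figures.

For this body I = (2/3)MR², i.e. k = I/(MR²) = 2/3.
Along the incline Mg sinθ − f = Ma, and torque about the center fR = Iα = kMR²(a/R) gives f = kMa.
Hence a = g sinθ/(1+k) = 10×sin30.2°/1.667 = 3.018 m/s².
Starting from rest, L = ½at², so t = √(2L/a) = √(2×3.26/3.018) ≈ 1.47 s.

t ≈ 1.47 s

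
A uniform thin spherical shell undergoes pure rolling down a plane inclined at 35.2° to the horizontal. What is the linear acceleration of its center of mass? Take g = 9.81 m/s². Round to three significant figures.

Here I = (2/3)MR², so the shape factor k = I/(MR²) = 2/3.
Newton's second law down the slope: Mg sinθ − f = Ma. The torque equation fR = Iα (with α = a/R) gives f = kMa.
Eliminating f: Mg sinθ = (1+k)Ma, so a = g sinθ/(1+k) = 9.81 × sin35.2° / 1.667 ≈ 3.39 m/s².

a ≈ 3.39 m/s²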